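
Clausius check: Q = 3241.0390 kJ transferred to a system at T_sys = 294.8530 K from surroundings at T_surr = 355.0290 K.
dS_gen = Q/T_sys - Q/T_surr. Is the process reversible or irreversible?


dS_sys = 3241.0390/294.8530 = 10.9921 kJ/K
dS_surr = -3241.0390/355.0290 = -9.1289 kJ/K
dS_gen = 10.9921 - 9.1289 = 1.8631 kJ/K (irreversible)

dS_gen = 1.8631 kJ/K, irreversible


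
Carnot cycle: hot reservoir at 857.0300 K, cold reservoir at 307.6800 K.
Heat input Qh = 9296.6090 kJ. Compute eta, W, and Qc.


eta = 1 - 307.6800/857.0300 = 0.6410
W = 0.6410 * 9296.6090 = 5959.0588 kJ
Qc = 9296.6090 - 5959.0588 = 3337.5502 kJ

eta = 64.0993%, W = 5959.0588 kJ, Qc = 3337.5502 kJ


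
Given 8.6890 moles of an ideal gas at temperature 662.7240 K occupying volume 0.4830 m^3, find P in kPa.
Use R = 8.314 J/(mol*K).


P = nRT/V = 8.6890 * 8.314 * 662.7240 / 0.4830
= 47875.4111 / 0.4830 = 99120.9339 Pa = 99.1209 kPa

99.1209 kPa


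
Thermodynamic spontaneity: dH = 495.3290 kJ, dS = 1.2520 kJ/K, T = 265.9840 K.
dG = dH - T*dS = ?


T*dS = 265.9840 * 1.2520 = 333.0120 kJ
dG = 495.3290 - 333.0120 = 162.3170 kJ (non-spontaneous)

dG = 162.3170 kJ, non-spontaneous


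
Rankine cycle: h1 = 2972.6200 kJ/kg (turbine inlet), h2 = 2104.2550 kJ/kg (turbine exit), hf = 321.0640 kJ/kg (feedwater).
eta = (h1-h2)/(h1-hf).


W = 868.3650 kJ/kg
Q_in = 2651.5560 kJ/kg
eta = 0.3275 = 32.7493%

eta = 32.7493%


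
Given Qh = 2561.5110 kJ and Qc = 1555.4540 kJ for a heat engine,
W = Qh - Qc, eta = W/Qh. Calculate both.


W = 2561.5110 - 1555.4540 = 1006.0570 kJ
eta = 1006.0570 / 2561.5110 = 0.3928 = 39.2759%

W = 1006.0570 kJ, eta = 39.2759%


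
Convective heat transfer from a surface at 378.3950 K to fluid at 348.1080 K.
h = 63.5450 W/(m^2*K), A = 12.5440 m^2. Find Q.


dT = 30.2870 K
Q = 63.5450 * 12.5440 * 30.2870 = 24142.0245 W

24142.0245 W


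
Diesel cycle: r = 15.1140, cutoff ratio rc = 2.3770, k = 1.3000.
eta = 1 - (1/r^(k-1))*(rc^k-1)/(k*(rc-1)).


r^(k-1) = 2.2585
rc^k = 3.0820
eta = 0.4850 = 48.5012%

48.5012%


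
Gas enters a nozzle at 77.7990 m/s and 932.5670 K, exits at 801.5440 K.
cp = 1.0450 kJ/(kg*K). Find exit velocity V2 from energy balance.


dT = 131.0230 K
2*cp*1000*dT = 273838.0700
V1^2 = 6052.6844
V2 = sqrt(279890.7544) = 529.0470 m/s

529.0470 m/s


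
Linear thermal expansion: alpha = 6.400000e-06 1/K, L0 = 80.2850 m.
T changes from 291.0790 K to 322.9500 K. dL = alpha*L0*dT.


dT = 31.8710 K
dL = 6.400000e-06 * 80.2850 * 31.8710 = 0.016376 m
L_final = 80.301376 m

dL = 0.016376 m


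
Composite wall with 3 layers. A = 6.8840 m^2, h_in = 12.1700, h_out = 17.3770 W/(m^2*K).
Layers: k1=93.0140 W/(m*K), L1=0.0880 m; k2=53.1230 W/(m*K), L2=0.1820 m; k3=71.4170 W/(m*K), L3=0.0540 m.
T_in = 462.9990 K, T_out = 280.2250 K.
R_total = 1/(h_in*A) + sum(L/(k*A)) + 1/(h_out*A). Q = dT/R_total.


R_conv_in = 1/(12.1700*6.8840) = 0.0119
R_1 = 0.0880/(93.0140*6.8840) = 0.0001
R_2 = 0.1820/(53.1230*6.8840) = 0.0005
R_3 = 0.0540/(71.4170*6.8840) = 0.0001
R_conv_out = 1/(17.3770*6.8840) = 0.0084
R_total = 0.0210 K/W
Q = 182.7740 / 0.0210 = 8686.6492 W

R_total = 0.0210 K/W, Q = 8686.6492 W


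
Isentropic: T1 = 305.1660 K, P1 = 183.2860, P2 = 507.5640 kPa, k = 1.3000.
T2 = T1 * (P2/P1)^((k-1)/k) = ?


(k-1)/k = 0.2308
(P2/P1)^exp = 1.2650
T2 = 305.1660 * 1.2650 = 386.0287 K

386.0287 K


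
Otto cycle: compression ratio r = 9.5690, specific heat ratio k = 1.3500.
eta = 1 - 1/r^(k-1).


r^(k-1) = 2.2045
eta = 1 - 1/2.2045 = 0.5464 = 54.6375%

54.6375%


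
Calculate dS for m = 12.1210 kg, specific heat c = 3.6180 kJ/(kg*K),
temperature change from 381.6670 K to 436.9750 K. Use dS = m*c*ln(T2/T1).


T2/T1 = 1.1449
ln(T2/T1) = 0.1353
dS = 12.1210 * 3.6180 * 0.1353 = 5.9346 kJ/K

5.9346 kJ/K


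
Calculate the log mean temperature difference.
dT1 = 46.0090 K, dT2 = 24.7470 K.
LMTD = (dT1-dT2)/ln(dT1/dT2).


dT1/dT2 = 1.8592
ln(dT1/dT2) = 0.6201
LMTD = 21.2620 / 0.6201 = 34.2862 K

34.2862 K


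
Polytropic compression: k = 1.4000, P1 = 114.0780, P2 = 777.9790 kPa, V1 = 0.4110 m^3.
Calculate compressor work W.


(k-1)/k = 0.2857
(P2/P1)^exp = 1.7307
W = 3.5000 * 114.0780 * 0.4110 * (1.7307 - 1) = 119.9068 kJ

119.9068 kJ


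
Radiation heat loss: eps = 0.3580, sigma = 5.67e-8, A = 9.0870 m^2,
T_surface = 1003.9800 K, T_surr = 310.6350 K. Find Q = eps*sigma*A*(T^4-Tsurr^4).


T^4 = 1.0160e+12
Tsurr^4 = 9.3111e+09
Q = 0.3580 * 5.67e-8 * 9.0870 * 1.0067e+12 = 185689.9874 W

185689.9874 W


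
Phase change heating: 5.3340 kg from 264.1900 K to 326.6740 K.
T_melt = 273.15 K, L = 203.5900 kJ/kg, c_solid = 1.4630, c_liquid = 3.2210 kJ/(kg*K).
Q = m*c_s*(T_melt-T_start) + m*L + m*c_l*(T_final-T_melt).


Q1 (sensible, solid) = 5.3340 * 1.4630 * 8.9600 = 69.9206 kJ
Q2 (latent) = 5.3340 * 203.5900 = 1085.9491 kJ
Q3 (sensible, liquid) = 5.3340 * 3.2210 * 53.5240 = 919.5859 kJ
Q_total = 2075.4556 kJ

2075.4556 kJ


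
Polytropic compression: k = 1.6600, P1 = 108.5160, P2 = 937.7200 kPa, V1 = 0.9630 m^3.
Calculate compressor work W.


(k-1)/k = 0.3976
(P2/P1)^exp = 2.3571
W = 2.5152 * 108.5160 * 0.9630 * (2.3571 - 1) = 356.6898 kJ

356.6898 kJ


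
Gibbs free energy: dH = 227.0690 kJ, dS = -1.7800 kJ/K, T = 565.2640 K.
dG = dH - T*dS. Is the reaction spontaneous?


T*dS = 565.2640 * -1.7800 = -1006.1699 kJ
dG = 227.0690 + 1006.1699 = 1233.2389 kJ (non-spontaneous)

dG = 1233.2389 kJ, non-spontaneous


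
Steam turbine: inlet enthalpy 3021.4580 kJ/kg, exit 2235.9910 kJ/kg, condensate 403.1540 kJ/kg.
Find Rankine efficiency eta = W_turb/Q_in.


W = 785.4670 kJ/kg
Q_in = 2618.3040 kJ/kg
eta = 0.3000 = 29.9991%

eta = 29.9991%


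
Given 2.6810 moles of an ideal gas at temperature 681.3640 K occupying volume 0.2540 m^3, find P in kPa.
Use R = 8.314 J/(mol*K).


P = nRT/V = 2.6810 * 8.314 * 681.3640 / 0.2540
= 15187.4905 / 0.2540 = 59793.2695 Pa = 59.7933 kPa

59.7933 kPa


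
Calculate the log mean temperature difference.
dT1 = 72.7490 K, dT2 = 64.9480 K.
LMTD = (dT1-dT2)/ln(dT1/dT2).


dT1/dT2 = 1.1201
ln(dT1/dT2) = 0.1134
LMTD = 7.8010 / 0.1134 = 68.7748 K

68.7748 K


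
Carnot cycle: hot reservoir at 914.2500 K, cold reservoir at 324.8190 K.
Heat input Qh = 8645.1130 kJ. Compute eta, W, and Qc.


eta = 1 - 324.8190/914.2500 = 0.6447
W = 0.6447 * 8645.1130 = 5573.6370 kJ
Qc = 8645.1130 - 5573.6370 = 3071.4760 kJ

eta = 64.4715%, W = 5573.6370 kJ, Qc = 3071.4760 kJ


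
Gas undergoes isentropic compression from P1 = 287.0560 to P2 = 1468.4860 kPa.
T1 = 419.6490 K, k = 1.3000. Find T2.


(k-1)/k = 0.2308
(P2/P1)^exp = 1.4574
T2 = 419.6490 * 1.4574 = 611.6166 K

611.6166 K


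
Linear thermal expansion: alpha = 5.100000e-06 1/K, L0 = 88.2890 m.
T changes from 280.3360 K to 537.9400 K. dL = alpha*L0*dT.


dT = 257.6040 K
dL = 5.100000e-06 * 88.2890 * 257.6040 = 0.115992 m
L_final = 88.404992 m

dL = 0.115992 m


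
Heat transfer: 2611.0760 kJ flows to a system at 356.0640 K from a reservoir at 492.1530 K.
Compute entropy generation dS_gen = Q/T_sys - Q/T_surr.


dS_sys = 2611.0760/356.0640 = 7.3332 kJ/K
dS_surr = -2611.0760/492.1530 = -5.3054 kJ/K
dS_gen = 7.3332 - 5.3054 = 2.0277 kJ/K (irreversible)

dS_gen = 2.0277 kJ/K, irreversible


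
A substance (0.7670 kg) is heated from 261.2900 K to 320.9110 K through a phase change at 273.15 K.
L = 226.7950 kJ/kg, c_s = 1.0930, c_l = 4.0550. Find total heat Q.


Q1 (sensible, solid) = 0.7670 * 1.0930 * 11.8600 = 9.9426 kJ
Q2 (latent) = 0.7670 * 226.7950 = 173.9518 kJ
Q3 (sensible, liquid) = 0.7670 * 4.0550 * 47.7610 = 148.5455 kJ
Q_total = 332.4399 kJ

332.4399 kJ


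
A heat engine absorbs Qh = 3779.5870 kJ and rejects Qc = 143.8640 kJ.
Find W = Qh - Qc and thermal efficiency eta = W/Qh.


W = 3779.5870 - 143.8640 = 3635.7230 kJ
eta = 3635.7230 / 3779.5870 = 0.9619 = 96.1937%

W = 3635.7230 kJ, eta = 96.1937%


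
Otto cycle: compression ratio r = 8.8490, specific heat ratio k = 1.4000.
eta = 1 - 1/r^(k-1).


r^(k-1) = 2.3920
eta = 1 - 1/2.3920 = 0.5819 = 58.1936%

58.1936%


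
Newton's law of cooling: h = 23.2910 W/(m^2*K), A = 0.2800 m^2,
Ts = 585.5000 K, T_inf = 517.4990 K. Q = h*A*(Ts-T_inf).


dT = 68.0010 K
Q = 23.2910 * 0.2800 * 68.0010 = 443.4672 W

443.4672 W


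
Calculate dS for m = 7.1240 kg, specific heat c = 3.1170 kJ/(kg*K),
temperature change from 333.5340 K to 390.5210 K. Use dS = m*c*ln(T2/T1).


T2/T1 = 1.1709
ln(T2/T1) = 0.1577
dS = 7.1240 * 3.1170 * 0.1577 = 3.5026 kJ/K

3.5026 kJ/K


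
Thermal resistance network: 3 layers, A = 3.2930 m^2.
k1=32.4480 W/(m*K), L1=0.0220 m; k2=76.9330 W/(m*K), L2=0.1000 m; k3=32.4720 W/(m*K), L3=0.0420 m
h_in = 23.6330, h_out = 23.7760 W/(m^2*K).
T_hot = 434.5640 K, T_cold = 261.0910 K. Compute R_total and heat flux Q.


R_conv_in = 1/(23.6330*3.2930) = 0.0128
R_1 = 0.0220/(32.4480*3.2930) = 0.0002
R_2 = 0.1000/(76.9330*3.2930) = 0.0004
R_3 = 0.0420/(32.4720*3.2930) = 0.0004
R_conv_out = 1/(23.7760*3.2930) = 0.0128
R_total = 0.0266 K/W
Q = 173.4730 / 0.0266 = 6517.7915 W

R_total = 0.0266 K/W, Q = 6517.7915 W


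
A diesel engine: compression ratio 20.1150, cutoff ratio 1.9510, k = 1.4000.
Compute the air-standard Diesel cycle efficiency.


r^(k-1) = 3.3221
rc^k = 2.5489
eta = 0.6498 = 64.9798%

64.9798%


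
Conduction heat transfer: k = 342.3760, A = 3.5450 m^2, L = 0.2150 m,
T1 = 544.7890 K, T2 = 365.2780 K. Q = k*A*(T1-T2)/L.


dT = 179.5110 K
Q = 342.3760 * 3.5450 * 179.5110 / 0.2150 = 1013379.6051 W

1013379.6051 W


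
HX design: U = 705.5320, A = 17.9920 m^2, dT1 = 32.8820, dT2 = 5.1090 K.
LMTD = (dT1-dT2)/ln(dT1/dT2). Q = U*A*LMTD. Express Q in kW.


LMTD = 14.9163 K
Q = 705.5320 * 17.9920 * 14.9163 = 189346.6118 W = 189.3466 kW

189.3466 kW


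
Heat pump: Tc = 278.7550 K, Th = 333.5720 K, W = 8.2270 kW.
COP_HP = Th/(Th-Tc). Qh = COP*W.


COP = 333.5720 / 54.8170 = 6.0852
Qh = 6.0852 * 8.2270 = 50.0629 kW

COP = 6.0852, Qh = 50.0629 kW


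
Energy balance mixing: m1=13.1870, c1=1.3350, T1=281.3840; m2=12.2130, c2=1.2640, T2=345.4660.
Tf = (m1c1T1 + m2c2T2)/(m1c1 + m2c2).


num = 10286.7042
den = 33.0419
Tf = 311.3232 K

311.3232 K


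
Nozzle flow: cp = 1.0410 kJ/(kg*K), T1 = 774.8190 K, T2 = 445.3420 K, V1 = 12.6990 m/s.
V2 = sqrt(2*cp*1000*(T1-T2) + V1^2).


dT = 329.4770 K
2*cp*1000*dT = 685971.1140
V1^2 = 161.2646
V2 = sqrt(686132.3786) = 828.3311 m/s

828.3311 m/s


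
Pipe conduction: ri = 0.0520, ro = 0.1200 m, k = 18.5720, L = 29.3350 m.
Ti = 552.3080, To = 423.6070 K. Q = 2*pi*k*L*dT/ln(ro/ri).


dT = 128.7010 K
ln(ro/ri) = 0.8362
Q = 2*pi*18.5720*29.3350*128.7010 / 0.8362 = 526831.1585 W

526831.1585 W


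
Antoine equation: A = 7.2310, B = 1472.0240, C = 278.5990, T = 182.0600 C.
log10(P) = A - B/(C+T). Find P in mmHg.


C+T = 460.6590
B/(C+T) = 3.1955
log10(P) = 7.2310 - 3.1955 = 4.0355
P = 10^4.0355 = 10852.3974 mmHg

10852.3974 mmHg


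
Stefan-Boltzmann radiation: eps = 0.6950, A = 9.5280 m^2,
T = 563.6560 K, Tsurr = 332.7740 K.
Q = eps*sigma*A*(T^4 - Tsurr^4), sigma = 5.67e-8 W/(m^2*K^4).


T^4 = 1.0094e+11
Tsurr^4 = 1.2263e+10
Q = 0.6950 * 5.67e-8 * 9.5280 * 8.8675e+10 = 33294.5226 W

33294.5226 W


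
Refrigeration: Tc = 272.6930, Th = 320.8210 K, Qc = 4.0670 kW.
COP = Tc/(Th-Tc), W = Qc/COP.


COP = 272.6930 / 48.1280 = 5.6660
W = 4.0670 / 5.6660 = 0.7178 kW

COP = 5.6660, W = 0.7178 kW


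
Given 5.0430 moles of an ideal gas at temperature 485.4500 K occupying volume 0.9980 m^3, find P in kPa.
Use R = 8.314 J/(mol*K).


P = nRT/V = 5.0430 * 8.314 * 485.4500 / 0.9980
= 20353.7058 / 0.9980 = 20394.4948 Pa = 20.3945 kPa

20.3945 kPa


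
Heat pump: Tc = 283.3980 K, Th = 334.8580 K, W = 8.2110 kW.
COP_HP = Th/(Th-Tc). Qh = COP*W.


COP = 334.8580 / 51.4600 = 6.5072
Qh = 6.5072 * 8.2110 = 53.4302 kW

COP = 6.5072, Qh = 53.4302 kW


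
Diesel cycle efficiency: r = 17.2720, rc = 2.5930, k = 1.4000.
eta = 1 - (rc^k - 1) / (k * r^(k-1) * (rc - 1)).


r^(k-1) = 3.1256
rc^k = 3.7960
eta = 0.5989 = 59.8900%

59.8900%


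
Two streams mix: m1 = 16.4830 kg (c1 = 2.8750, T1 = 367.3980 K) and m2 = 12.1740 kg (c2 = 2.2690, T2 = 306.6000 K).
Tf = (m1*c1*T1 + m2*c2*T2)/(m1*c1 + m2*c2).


num = 25879.6384
den = 75.0114
Tf = 345.0093 K

345.0093 K


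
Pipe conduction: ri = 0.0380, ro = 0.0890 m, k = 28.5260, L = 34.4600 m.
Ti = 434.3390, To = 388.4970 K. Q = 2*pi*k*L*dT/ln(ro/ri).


dT = 45.8420 K
ln(ro/ri) = 0.8511
Q = 2*pi*28.5260*34.4600*45.8420 / 0.8511 = 332693.5590 W

332693.5590 W


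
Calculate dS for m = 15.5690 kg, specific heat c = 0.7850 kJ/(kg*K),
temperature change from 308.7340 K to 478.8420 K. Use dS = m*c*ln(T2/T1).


T2/T1 = 1.5510
ln(T2/T1) = 0.4389
dS = 15.5690 * 0.7850 * 0.4389 = 5.3640 kJ/K

5.3640 kJ/K


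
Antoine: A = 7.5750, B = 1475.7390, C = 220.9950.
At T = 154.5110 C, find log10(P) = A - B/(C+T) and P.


C+T = 375.5060
B/(C+T) = 3.9300
log10(P) = 7.5750 - 3.9300 = 3.6450
P = 10^3.6450 = 4415.6931 mmHg

4415.6931 mmHg


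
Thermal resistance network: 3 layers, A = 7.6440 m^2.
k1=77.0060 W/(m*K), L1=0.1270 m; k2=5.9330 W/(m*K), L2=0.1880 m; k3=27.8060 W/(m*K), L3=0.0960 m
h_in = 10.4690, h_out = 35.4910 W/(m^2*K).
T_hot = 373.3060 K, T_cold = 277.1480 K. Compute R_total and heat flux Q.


R_conv_in = 1/(10.4690*7.6440) = 0.0125
R_1 = 0.1270/(77.0060*7.6440) = 0.0002
R_2 = 0.1880/(5.9330*7.6440) = 0.0041
R_3 = 0.0960/(27.8060*7.6440) = 0.0005
R_conv_out = 1/(35.4910*7.6440) = 0.0037
R_total = 0.0210 K/W
Q = 96.1580 / 0.0210 = 4580.0608 W

R_total = 0.0210 K/W, Q = 4580.0608 W


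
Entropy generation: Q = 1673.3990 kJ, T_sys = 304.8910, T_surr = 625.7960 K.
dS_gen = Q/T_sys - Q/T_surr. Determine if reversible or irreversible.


dS_sys = 1673.3990/304.8910 = 5.4885 kJ/K
dS_surr = -1673.3990/625.7960 = -2.6740 kJ/K
dS_gen = 5.4885 - 2.6740 = 2.8145 kJ/K (irreversible)

dS_gen = 2.8145 kJ/K, irreversible


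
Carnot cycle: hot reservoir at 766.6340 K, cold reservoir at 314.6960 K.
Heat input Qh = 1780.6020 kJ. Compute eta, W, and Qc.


eta = 1 - 314.6960/766.6340 = 0.5895
W = 0.5895 * 1780.6020 = 1049.6817 kJ
Qc = 1780.6020 - 1049.6817 = 730.9203 kJ

eta = 58.9509%, W = 1049.6817 kJ, Qc = 730.9203 kJ


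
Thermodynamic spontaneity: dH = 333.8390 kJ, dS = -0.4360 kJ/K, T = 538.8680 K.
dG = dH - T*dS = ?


T*dS = 538.8680 * -0.4360 = -234.9464 kJ
dG = 333.8390 + 234.9464 = 568.7854 kJ (non-spontaneous)

dG = 568.7854 kJ, non-spontaneous


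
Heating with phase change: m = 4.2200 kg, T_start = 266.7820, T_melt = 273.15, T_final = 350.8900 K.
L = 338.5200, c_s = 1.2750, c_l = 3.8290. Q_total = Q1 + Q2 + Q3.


Q1 (sensible, solid) = 4.2200 * 1.2750 * 6.3680 = 34.2630 kJ
Q2 (latent) = 4.2200 * 338.5200 = 1428.5544 kJ
Q3 (sensible, liquid) = 4.2200 * 3.8290 * 77.7400 = 1256.1525 kJ
Q_total = 2718.9699 kJ

2718.9699 kJ


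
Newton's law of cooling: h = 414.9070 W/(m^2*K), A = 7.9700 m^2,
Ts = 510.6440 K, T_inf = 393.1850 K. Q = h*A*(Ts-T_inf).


dT = 117.4590 K
Q = 414.9070 * 7.9700 * 117.4590 = 388414.4537 W

388414.4537 W


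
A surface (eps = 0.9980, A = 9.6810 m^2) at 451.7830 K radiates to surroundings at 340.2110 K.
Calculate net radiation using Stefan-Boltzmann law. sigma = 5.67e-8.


T^4 = 4.1660e+10
Tsurr^4 = 1.3397e+10
Q = 0.9980 * 5.67e-8 * 9.6810 * 2.8263e+10 = 15483.1454 W

15483.1454 W


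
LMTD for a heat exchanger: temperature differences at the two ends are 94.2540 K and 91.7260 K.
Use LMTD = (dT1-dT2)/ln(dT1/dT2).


dT1/dT2 = 1.0276
ln(dT1/dT2) = 0.0272
LMTD = 2.5280 / 0.0272 = 92.9843 K

92.9843 K


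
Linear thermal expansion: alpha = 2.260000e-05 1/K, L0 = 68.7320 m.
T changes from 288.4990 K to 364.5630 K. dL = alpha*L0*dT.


dT = 76.0640 K
dL = 2.260000e-05 * 68.7320 * 76.0640 = 0.118153 m
L_final = 68.850153 m

dL = 0.118153 m


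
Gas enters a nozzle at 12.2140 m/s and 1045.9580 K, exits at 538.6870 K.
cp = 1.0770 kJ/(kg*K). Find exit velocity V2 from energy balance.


dT = 507.2710 K
2*cp*1000*dT = 1092661.7340
V1^2 = 149.1818
V2 = sqrt(1092810.9158) = 1045.3760 m/s

1045.3760 m/s


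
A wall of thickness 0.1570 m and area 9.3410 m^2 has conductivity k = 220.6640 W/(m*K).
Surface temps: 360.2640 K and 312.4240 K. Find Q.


dT = 47.8400 K
Q = 220.6640 * 9.3410 * 47.8400 / 0.1570 = 628082.0431 W

628082.0431 W


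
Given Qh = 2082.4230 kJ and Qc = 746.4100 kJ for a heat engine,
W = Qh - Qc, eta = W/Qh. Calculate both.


W = 2082.4230 - 746.4100 = 1336.0130 kJ
eta = 1336.0130 / 2082.4230 = 0.6416 = 64.1567%

W = 1336.0130 kJ, eta = 64.1567%


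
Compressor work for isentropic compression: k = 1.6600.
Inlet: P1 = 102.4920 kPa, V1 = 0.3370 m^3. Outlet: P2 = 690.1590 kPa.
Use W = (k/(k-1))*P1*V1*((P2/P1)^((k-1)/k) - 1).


(k-1)/k = 0.3976
(P2/P1)^exp = 2.1346
W = 2.5152 * 102.4920 * 0.3370 * (2.1346 - 1) = 98.5622 kJ

98.5622 kJ


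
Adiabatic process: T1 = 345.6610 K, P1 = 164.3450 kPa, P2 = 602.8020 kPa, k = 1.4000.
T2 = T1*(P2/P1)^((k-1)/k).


(k-1)/k = 0.2857
(P2/P1)^exp = 1.4496
T2 = 345.6610 * 1.4496 = 501.0865 K

501.0865 K


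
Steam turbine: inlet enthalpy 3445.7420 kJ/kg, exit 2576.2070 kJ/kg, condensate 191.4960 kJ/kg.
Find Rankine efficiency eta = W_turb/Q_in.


W = 869.5350 kJ/kg
Q_in = 3254.2460 kJ/kg
eta = 0.2672 = 26.7200%

eta = 26.7200%


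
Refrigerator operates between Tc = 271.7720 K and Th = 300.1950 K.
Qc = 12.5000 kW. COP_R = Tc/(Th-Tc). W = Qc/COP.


COP = 271.7720 / 28.4230 = 9.5617
W = 12.5000 / 9.5617 = 1.3073 kW

COP = 9.5617, W = 1.3073 kW


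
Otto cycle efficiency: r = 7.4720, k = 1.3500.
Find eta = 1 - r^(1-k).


r^(k-1) = 2.0216
eta = 1 - 1/2.0216 = 0.5054 = 50.5351%

50.5351%


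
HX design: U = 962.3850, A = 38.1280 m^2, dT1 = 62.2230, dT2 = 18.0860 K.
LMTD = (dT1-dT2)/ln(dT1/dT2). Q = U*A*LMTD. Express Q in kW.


LMTD = 35.7215 K
Q = 962.3850 * 38.1280 * 35.7215 = 1310757.9778 W = 1310.7580 kW

1310.7580 kW


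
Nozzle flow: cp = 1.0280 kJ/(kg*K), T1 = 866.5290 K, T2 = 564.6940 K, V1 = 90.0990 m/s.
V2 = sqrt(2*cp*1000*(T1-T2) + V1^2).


dT = 301.8350 K
2*cp*1000*dT = 620572.7600
V1^2 = 8117.8298
V2 = sqrt(628690.5898) = 792.9001 m/s

792.9001 m/s


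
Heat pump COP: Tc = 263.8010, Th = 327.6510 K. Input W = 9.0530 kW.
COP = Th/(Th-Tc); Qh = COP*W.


COP = 327.6510 / 63.8500 = 5.1316
Qh = 5.1316 * 9.0530 = 46.4561 kW

COP = 5.1316, Qh = 46.4561 kW


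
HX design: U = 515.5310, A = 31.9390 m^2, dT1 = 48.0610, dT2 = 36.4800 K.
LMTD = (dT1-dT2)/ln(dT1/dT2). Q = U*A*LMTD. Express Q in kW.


LMTD = 42.0048 K
Q = 515.5310 * 31.9390 * 42.0048 = 691631.1900 W = 691.6312 kW

691.6312 kW


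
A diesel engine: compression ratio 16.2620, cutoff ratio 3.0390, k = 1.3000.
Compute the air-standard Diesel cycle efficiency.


r^(k-1) = 2.3086
rc^k = 4.2418
eta = 0.4702 = 47.0247%

47.0247%


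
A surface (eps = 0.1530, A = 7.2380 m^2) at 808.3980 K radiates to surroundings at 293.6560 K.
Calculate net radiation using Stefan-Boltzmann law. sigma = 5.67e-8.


T^4 = 4.2707e+11
Tsurr^4 = 7.4363e+09
Q = 0.1530 * 5.67e-8 * 7.2380 * 4.1964e+11 = 26349.0730 W

26349.0730 W


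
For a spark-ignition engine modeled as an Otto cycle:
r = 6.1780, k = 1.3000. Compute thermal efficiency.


r^(k-1) = 1.7268
eta = 1 - 1/1.7268 = 0.4209 = 42.0911%

42.0911%


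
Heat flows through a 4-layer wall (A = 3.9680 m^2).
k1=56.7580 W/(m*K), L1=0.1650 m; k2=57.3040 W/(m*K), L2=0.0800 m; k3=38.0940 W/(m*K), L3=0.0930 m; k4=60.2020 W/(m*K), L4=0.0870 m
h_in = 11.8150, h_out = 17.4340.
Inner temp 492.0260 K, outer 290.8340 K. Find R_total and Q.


R_conv_in = 1/(11.8150*3.9680) = 0.0213
R_1 = 0.1650/(56.7580*3.9680) = 0.0007
R_2 = 0.0800/(57.3040*3.9680) = 0.0004
R_3 = 0.0930/(38.0940*3.9680) = 0.0006
R_4 = 0.0870/(60.2020*3.9680) = 0.0004
R_conv_out = 1/(17.4340*3.9680) = 0.0145
R_total = 0.0378 K/W
Q = 201.1920 / 0.0378 = 5315.5737 W

R_total = 0.0378 K/W, Q = 5315.5737 W


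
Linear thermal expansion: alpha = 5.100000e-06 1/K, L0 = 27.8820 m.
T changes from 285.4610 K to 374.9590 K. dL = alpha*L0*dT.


dT = 89.4980 K
dL = 5.100000e-06 * 27.8820 * 89.4980 = 0.012726 m
L_final = 27.894726 m

dL = 0.012726 m


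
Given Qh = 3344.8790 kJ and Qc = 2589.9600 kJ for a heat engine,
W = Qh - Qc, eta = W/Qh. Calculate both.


W = 3344.8790 - 2589.9600 = 754.9190 kJ
eta = 754.9190 / 3344.8790 = 0.2257 = 22.5694%

W = 754.9190 kJ, eta = 22.5694%


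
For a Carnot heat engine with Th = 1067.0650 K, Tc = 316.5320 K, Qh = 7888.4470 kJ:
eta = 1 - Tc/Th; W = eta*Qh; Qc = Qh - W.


eta = 1 - 316.5320/1067.0650 = 0.7034
W = 0.7034 * 7888.4470 = 5548.4341 kJ
Qc = 7888.4470 - 5548.4341 = 2340.0129 kJ

eta = 70.3362%, W = 5548.4341 kJ, Qc = 2340.0129 kJ


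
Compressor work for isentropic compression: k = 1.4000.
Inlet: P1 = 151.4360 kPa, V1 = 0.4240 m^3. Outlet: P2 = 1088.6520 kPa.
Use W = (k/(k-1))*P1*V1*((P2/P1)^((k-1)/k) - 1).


(k-1)/k = 0.2857
(P2/P1)^exp = 1.7570
W = 3.5000 * 151.4360 * 0.4240 * (1.7570 - 1) = 170.1107 kJ

170.1107 kJ


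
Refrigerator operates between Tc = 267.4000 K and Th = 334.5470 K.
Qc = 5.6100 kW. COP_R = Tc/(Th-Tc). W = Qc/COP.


COP = 267.4000 / 67.1470 = 3.9823
W = 5.6100 / 3.9823 = 1.4087 kW

COP = 3.9823, W = 1.4087 kW


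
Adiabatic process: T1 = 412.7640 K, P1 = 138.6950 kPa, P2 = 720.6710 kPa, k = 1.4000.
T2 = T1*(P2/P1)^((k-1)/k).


(k-1)/k = 0.2857
(P2/P1)^exp = 1.6013
T2 = 412.7640 * 1.6013 = 660.9685 K

660.9685 K


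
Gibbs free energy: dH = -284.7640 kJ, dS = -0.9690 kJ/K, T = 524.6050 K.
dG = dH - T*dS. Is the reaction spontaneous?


T*dS = 524.6050 * -0.9690 = -508.3422 kJ
dG = -284.7640 + 508.3422 = 223.5782 kJ (non-spontaneous)

dG = 223.5782 kJ, non-spontaneous


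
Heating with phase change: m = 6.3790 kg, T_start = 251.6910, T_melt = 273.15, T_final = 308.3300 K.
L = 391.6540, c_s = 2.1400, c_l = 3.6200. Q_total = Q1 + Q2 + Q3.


Q1 (sensible, solid) = 6.3790 * 2.1400 * 21.4590 = 292.9381 kJ
Q2 (latent) = 6.3790 * 391.6540 = 2498.3609 kJ
Q3 (sensible, liquid) = 6.3790 * 3.6200 * 35.1800 = 812.3759 kJ
Q_total = 3603.6748 kJ

3603.6748 kJ


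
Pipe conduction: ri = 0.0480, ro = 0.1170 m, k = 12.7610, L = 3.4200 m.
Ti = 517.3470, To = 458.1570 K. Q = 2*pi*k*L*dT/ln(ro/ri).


dT = 59.1900 K
ln(ro/ri) = 0.8910
Q = 2*pi*12.7610*3.4200*59.1900 / 0.8910 = 18216.9018 W

18216.9018 W


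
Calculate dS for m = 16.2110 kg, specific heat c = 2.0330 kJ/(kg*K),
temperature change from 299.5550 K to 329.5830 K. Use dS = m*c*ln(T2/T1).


T2/T1 = 1.1002
ln(T2/T1) = 0.0955
dS = 16.2110 * 2.0330 * 0.0955 = 3.1484 kJ/K

3.1484 kJ/K


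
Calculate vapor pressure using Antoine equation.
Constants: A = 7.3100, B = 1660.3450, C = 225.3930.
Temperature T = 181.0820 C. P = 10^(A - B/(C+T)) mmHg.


C+T = 406.4750
B/(C+T) = 4.0847
log10(P) = 7.3100 - 4.0847 = 3.2253
P = 10^3.2253 = 1679.8064 mmHg

1679.8064 mmHg


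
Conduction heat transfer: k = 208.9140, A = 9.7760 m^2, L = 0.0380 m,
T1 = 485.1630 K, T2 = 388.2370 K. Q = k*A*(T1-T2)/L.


dT = 96.9260 K
Q = 208.9140 * 9.7760 * 96.9260 / 0.0380 = 5209372.7160 W

5209372.7160 W


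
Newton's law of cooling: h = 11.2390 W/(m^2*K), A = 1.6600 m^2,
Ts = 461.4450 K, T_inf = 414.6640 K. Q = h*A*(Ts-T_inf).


dT = 46.7810 K
Q = 11.2390 * 1.6600 * 46.7810 = 872.7810 W

872.7810 W


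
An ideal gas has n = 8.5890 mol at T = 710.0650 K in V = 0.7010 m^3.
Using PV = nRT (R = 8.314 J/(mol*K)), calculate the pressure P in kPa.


P = nRT/V = 8.5890 * 8.314 * 710.0650 / 0.7010
= 50704.9932 / 0.7010 = 72332.3727 Pa = 72.3324 kPa

72.3324 kPa


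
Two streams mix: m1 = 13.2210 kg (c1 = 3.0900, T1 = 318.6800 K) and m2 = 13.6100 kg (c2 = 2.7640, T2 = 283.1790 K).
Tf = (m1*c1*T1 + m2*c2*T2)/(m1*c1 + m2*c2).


num = 23671.6379
den = 78.4709
Tf = 301.6612 K

301.6612 K


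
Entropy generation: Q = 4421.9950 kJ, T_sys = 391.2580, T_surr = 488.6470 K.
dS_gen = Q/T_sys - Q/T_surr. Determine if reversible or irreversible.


dS_sys = 4421.9950/391.2580 = 11.3020 kJ/K
dS_surr = -4421.9950/488.6470 = -9.0495 kJ/K
dS_gen = 11.3020 - 9.0495 = 2.2525 kJ/K (irreversible)

dS_gen = 2.2525 kJ/K, irreversible


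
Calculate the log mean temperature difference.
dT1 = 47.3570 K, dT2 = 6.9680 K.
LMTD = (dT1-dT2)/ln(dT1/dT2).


dT1/dT2 = 6.7964
ln(dT1/dT2) = 1.9164
LMTD = 40.3890 / 1.9164 = 21.0756 K

21.0756 K


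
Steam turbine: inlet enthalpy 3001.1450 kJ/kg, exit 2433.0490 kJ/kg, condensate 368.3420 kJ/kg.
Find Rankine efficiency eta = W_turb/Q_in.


W = 568.0960 kJ/kg
Q_in = 2632.8030 kJ/kg
eta = 0.2158 = 21.5776%

eta = 21.5776%


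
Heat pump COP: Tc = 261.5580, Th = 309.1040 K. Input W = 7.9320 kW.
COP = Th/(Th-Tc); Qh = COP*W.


COP = 309.1040 / 47.5460 = 6.5012
Qh = 6.5012 * 7.9320 = 51.5672 kW

COP = 6.5012, Qh = 51.5672 kW


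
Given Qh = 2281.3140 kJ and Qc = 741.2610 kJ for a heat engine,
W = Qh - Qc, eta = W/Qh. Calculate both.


W = 2281.3140 - 741.2610 = 1540.0530 kJ
eta = 1540.0530 / 2281.3140 = 0.6751 = 67.5073%

W = 1540.0530 kJ, eta = 67.5073%


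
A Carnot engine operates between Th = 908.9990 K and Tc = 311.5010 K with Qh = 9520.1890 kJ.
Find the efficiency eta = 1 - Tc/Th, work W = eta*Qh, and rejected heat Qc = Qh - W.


eta = 1 - 311.5010/908.9990 = 0.6573
W = 0.6573 * 9520.1890 = 6257.7559 kJ
Qc = 9520.1890 - 6257.7559 = 3262.4331 kJ

eta = 65.7314%, W = 6257.7559 kJ, Qc = 3262.4331 kJ


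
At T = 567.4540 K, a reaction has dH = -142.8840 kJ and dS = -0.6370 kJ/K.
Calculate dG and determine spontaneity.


T*dS = 567.4540 * -0.6370 = -361.4682 kJ
dG = -142.8840 + 361.4682 = 218.5842 kJ (non-spontaneous)

dG = 218.5842 kJ, non-spontaneous


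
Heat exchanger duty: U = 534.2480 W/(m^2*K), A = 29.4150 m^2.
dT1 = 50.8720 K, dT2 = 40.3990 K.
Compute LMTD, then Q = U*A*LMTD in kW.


LMTD = 45.4345 K
Q = 534.2480 * 29.4150 * 45.4345 = 713998.8851 W = 713.9989 kW

713.9989 kW


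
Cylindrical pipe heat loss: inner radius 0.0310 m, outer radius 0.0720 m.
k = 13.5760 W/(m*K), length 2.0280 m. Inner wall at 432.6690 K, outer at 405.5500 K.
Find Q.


dT = 27.1190 K
ln(ro/ri) = 0.8427
Q = 2*pi*13.5760*2.0280*27.1190 / 0.8427 = 5567.1278 W

5567.1278 W


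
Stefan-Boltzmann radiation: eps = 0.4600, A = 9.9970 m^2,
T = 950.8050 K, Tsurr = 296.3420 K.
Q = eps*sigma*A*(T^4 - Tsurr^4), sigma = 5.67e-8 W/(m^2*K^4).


T^4 = 8.1727e+11
Tsurr^4 = 7.7121e+09
Q = 0.4600 * 5.67e-8 * 9.9970 * 8.0956e+11 = 211085.6786 W

211085.6786 W


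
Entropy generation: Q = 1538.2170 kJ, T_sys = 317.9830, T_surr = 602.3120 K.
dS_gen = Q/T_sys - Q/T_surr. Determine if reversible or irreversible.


dS_sys = 1538.2170/317.9830 = 4.8374 kJ/K
dS_surr = -1538.2170/602.3120 = -2.5539 kJ/K
dS_gen = 4.8374 - 2.5539 = 2.2836 kJ/K (irreversible)

dS_gen = 2.2836 kJ/K, irreversible


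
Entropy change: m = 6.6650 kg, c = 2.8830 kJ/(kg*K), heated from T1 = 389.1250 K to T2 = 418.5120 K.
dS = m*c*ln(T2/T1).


T2/T1 = 1.0755
ln(T2/T1) = 0.0728
dS = 6.6650 * 2.8830 * 0.0728 = 1.3990 kJ/K

1.3990 kJ/K


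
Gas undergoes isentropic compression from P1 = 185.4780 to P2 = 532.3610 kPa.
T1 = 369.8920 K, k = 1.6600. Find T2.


(k-1)/k = 0.3976
(P2/P1)^exp = 1.5208
T2 = 369.8920 * 1.5208 = 562.5188 K

562.5188 K


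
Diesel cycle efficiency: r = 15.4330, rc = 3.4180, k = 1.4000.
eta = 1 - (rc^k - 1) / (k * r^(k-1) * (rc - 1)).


r^(k-1) = 2.9880
rc^k = 5.5883
eta = 0.5464 = 54.6384%

54.6384%


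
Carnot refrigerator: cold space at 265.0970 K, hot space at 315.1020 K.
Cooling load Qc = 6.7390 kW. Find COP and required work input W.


COP = 265.0970 / 50.0050 = 5.3014
W = 6.7390 / 5.3014 = 1.2712 kW

COP = 5.3014, W = 1.2712 kW


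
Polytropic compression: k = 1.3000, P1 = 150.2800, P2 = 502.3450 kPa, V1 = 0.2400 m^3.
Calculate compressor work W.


(k-1)/k = 0.2308
(P2/P1)^exp = 1.3211
W = 4.3333 * 150.2800 * 0.2400 * (1.3211 - 1) = 50.1902 kJ

50.1902 kJ


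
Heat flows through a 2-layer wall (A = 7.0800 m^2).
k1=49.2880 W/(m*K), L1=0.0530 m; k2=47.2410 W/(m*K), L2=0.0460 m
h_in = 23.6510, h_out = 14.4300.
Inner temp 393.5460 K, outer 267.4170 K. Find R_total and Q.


R_conv_in = 1/(23.6510*7.0800) = 0.0060
R_1 = 0.0530/(49.2880*7.0800) = 0.0002
R_2 = 0.0460/(47.2410*7.0800) = 0.0001
R_conv_out = 1/(14.4300*7.0800) = 0.0098
R_total = 0.0160 K/W
Q = 126.1290 / 0.0160 = 7858.7383 W

R_total = 0.0160 K/W, Q = 7858.7383 W


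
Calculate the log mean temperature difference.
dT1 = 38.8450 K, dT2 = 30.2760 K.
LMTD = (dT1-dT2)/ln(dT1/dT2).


dT1/dT2 = 1.2830
ln(dT1/dT2) = 0.2492
LMTD = 8.5690 / 0.2492 = 34.3827 K

34.3827 K


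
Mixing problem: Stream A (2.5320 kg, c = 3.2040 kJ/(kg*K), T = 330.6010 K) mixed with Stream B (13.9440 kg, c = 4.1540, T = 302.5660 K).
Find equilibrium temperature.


num = 20207.6541
den = 66.0359
Tf = 306.0101 K

306.0101 K


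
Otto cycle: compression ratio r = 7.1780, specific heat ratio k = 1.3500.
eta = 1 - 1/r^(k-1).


r^(k-1) = 1.9934
eta = 1 - 1/1.9934 = 0.4984 = 49.8352%

49.8352%


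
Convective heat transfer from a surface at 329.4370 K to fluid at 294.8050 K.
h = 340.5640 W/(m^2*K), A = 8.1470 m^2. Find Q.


dT = 34.6320 K
Q = 340.5640 * 8.1470 * 34.6320 = 96089.0782 W

96089.0782 W


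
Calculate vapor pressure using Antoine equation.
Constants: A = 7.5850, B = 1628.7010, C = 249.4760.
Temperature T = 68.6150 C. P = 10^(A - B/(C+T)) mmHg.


C+T = 318.0910
B/(C+T) = 5.1202
log10(P) = 7.5850 - 5.1202 = 2.4648
P = 10^2.4648 = 291.5842 mmHg

291.5842 mmHg


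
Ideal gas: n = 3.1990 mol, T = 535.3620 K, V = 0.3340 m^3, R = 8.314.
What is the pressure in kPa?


P = nRT/V = 3.1990 * 8.314 * 535.3620 / 0.3340
= 14238.7479 / 0.3340 = 42630.9819 Pa = 42.6310 kPa

42.6310 kPa


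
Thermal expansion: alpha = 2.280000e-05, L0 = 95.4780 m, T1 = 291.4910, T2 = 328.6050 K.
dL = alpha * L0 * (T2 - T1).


dT = 37.1140 K
dL = 2.280000e-05 * 95.4780 * 37.1140 = 0.080793 m
L_final = 95.558793 m

dL = 0.080793 m


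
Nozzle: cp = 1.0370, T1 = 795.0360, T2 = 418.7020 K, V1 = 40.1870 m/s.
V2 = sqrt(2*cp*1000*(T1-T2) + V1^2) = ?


dT = 376.3340 K
2*cp*1000*dT = 780516.7160
V1^2 = 1614.9950
V2 = sqrt(782131.7110) = 884.3821 m/s

884.3821 m/s


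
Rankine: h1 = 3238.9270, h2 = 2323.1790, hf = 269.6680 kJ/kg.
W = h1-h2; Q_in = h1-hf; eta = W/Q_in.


W = 915.7480 kJ/kg
Q_in = 2969.2590 kJ/kg
eta = 0.3084 = 30.8410%

eta = 30.8410%


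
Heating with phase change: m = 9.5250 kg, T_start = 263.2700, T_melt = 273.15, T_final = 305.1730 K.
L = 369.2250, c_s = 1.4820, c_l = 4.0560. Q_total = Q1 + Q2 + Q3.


Q1 (sensible, solid) = 9.5250 * 1.4820 * 9.8800 = 139.4666 kJ
Q2 (latent) = 9.5250 * 369.2250 = 3516.8681 kJ
Q3 (sensible, liquid) = 9.5250 * 4.0560 * 32.0230 = 1237.1574 kJ
Q_total = 4893.4921 kJ

4893.4921 kJ


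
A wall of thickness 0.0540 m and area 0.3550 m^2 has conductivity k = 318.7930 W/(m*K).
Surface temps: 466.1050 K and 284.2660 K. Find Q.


dT = 181.8390 K
Q = 318.7930 * 0.3550 * 181.8390 / 0.0540 = 381092.5021 W

381092.5021 W


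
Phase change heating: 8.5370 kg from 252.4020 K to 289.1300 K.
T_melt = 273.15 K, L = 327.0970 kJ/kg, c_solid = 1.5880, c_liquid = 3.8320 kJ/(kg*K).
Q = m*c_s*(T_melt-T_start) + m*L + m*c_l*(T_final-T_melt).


Q1 (sensible, solid) = 8.5370 * 1.5880 * 20.7480 = 281.2756 kJ
Q2 (latent) = 8.5370 * 327.0970 = 2792.4271 kJ
Q3 (sensible, liquid) = 8.5370 * 3.8320 * 15.9800 = 522.7663 kJ
Q_total = 3596.4689 kJ

3596.4689 kJ


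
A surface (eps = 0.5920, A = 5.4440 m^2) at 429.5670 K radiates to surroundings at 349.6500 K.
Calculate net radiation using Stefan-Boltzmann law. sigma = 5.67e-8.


T^4 = 3.4051e+10
Tsurr^4 = 1.4946e+10
Q = 0.5920 * 5.67e-8 * 5.4440 * 1.9104e+10 = 3491.0146 W

3491.0146 W


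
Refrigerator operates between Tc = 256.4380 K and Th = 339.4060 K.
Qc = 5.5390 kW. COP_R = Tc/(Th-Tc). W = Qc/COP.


COP = 256.4380 / 82.9680 = 3.0908
W = 5.5390 / 3.0908 = 1.7921 kW

COP = 3.0908, W = 1.7921 kW


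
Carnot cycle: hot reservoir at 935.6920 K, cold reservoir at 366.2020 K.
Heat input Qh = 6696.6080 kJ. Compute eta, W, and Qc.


eta = 1 - 366.2020/935.6920 = 0.6086
W = 0.6086 * 6696.6080 = 4075.7549 kJ
Qc = 6696.6080 - 4075.7549 = 2620.8531 kJ

eta = 60.8630%, W = 4075.7549 kJ, Qc = 2620.8531 kJ


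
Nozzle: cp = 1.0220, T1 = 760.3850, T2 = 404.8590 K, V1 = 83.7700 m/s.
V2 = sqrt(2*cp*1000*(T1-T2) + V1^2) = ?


dT = 355.5260 K
2*cp*1000*dT = 726695.1440
V1^2 = 7017.4129
V2 = sqrt(733712.5569) = 856.5702 m/s

856.5702 m/s


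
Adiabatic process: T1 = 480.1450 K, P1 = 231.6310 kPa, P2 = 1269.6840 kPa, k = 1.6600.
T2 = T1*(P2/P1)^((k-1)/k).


(k-1)/k = 0.3976
(P2/P1)^exp = 1.9669
T2 = 480.1450 * 1.9669 = 944.3903 K

944.3903 K


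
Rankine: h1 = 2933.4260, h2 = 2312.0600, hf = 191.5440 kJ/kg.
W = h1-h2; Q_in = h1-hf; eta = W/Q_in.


W = 621.3660 kJ/kg
Q_in = 2741.8820 kJ/kg
eta = 0.2266 = 22.6620%

eta = 22.6620%


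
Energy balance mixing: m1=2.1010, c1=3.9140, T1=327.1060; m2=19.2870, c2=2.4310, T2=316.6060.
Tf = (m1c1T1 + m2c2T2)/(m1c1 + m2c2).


num = 17534.5049
den = 55.1100
Tf = 318.1728 K

318.1728 K


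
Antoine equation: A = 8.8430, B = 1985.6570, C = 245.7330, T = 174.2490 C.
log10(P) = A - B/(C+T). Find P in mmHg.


C+T = 419.9820
B/(C+T) = 4.7280
log10(P) = 8.8430 - 4.7280 = 4.1150
P = 10^4.1150 = 13032.9465 mmHg

13032.9465 mmHg


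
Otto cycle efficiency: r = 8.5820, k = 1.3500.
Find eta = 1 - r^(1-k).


r^(k-1) = 2.1221
eta = 1 - 1/2.1221 = 0.5288 = 52.8758%

52.8758%


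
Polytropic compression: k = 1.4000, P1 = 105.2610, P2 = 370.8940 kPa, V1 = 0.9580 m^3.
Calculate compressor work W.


(k-1)/k = 0.2857
(P2/P1)^exp = 1.4331
W = 3.5000 * 105.2610 * 0.9580 * (1.4331 - 1) = 152.8632 kJ

152.8632 kJ


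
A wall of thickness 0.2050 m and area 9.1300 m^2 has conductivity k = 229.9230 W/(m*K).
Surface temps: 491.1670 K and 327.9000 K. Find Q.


dT = 163.2670 K
Q = 229.9230 * 9.1300 * 163.2670 / 0.2050 = 1671851.6828 W

1671851.6828 W


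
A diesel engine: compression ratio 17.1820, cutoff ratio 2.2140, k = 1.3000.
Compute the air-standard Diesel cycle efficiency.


r^(k-1) = 2.3470
rc^k = 2.8102
eta = 0.5113 = 51.1311%

51.1311%


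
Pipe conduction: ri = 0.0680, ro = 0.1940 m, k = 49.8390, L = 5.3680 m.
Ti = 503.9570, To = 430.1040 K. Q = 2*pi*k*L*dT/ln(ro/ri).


dT = 73.8530 K
ln(ro/ri) = 1.0484
Q = 2*pi*49.8390*5.3680*73.8530 / 1.0484 = 118419.5344 W

118419.5344 W


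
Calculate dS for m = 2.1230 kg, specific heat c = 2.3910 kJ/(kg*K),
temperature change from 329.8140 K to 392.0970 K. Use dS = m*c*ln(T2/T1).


T2/T1 = 1.1888
ln(T2/T1) = 0.1730
dS = 2.1230 * 2.3910 * 0.1730 = 0.8781 kJ/K

0.8781 kJ/K


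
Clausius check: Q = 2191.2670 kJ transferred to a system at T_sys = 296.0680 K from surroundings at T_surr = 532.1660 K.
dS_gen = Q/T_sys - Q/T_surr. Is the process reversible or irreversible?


dS_sys = 2191.2670/296.0680 = 7.4012 kJ/K
dS_surr = -2191.2670/532.1660 = -4.1176 kJ/K
dS_gen = 7.4012 - 4.1176 = 3.2836 kJ/K (irreversible)

dS_gen = 3.2836 kJ/K, irreversible


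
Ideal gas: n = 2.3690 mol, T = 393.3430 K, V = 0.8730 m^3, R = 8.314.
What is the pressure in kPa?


P = nRT/V = 2.3690 * 8.314 * 393.3430 / 0.8730
= 7747.2310 / 0.8730 = 8874.2623 Pa = 8.8743 kPa

8.8743 kPa


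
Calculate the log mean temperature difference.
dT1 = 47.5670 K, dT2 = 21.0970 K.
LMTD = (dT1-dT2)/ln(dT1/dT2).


dT1/dT2 = 2.2547
ln(dT1/dT2) = 0.8130
LMTD = 26.4700 / 0.8130 = 32.5581 K

32.5581 K


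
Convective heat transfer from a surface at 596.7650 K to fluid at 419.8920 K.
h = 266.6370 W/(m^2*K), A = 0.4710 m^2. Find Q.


dT = 176.8730 K
Q = 266.6370 * 0.4710 * 176.8730 = 22212.7774 W

22212.7774 W


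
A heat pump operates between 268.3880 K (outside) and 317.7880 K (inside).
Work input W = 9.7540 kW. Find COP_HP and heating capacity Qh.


COP = 317.7880 / 49.4000 = 6.4330
Qh = 6.4330 * 9.7540 = 62.7470 kW

COP = 6.4330, Qh = 62.7470 kW


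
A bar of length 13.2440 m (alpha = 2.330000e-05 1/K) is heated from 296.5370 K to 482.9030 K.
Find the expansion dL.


dT = 186.3660 K
dL = 2.330000e-05 * 13.2440 * 186.3660 = 0.057510 m
L_final = 13.301510 m

dL = 0.057510 m


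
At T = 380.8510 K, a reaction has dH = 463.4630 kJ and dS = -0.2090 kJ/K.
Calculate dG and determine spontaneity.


T*dS = 380.8510 * -0.2090 = -79.5979 kJ
dG = 463.4630 + 79.5979 = 543.0609 kJ (non-spontaneous)

dG = 543.0609 kJ, non-spontaneous


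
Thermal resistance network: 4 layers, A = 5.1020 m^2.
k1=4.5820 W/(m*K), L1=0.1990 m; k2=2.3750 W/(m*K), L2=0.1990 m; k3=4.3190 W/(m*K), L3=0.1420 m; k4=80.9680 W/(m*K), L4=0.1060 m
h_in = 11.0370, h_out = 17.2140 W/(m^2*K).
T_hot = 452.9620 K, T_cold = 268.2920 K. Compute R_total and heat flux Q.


R_conv_in = 1/(11.0370*5.1020) = 0.0178
R_1 = 0.1990/(4.5820*5.1020) = 0.0085
R_2 = 0.1990/(2.3750*5.1020) = 0.0164
R_3 = 0.1420/(4.3190*5.1020) = 0.0064
R_4 = 0.1060/(80.9680*5.1020) = 0.0003
R_conv_out = 1/(17.2140*5.1020) = 0.0114
R_total = 0.0608 K/W
Q = 184.6700 / 0.0608 = 3038.2914 W

R_total = 0.0608 K/W, Q = 3038.2914 W


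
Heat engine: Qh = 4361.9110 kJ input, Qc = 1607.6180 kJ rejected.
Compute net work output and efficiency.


W = 4361.9110 - 1607.6180 = 2754.2930 kJ
eta = 2754.2930 / 4361.9110 = 0.6314 = 63.1442%

W = 2754.2930 kJ, eta = 63.1442%


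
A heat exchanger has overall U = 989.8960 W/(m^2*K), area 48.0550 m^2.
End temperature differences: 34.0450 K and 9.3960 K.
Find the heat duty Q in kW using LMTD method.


LMTD = 19.1464 K
Q = 989.8960 * 48.0550 * 19.1464 = 910781.6047 W = 910.7816 kW

910.7816 kW


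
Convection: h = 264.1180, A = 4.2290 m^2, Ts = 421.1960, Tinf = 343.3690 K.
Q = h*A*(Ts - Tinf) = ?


dT = 77.8270 K
Q = 264.1180 * 4.2290 * 77.8270 = 86929.2585 W

86929.2585 W


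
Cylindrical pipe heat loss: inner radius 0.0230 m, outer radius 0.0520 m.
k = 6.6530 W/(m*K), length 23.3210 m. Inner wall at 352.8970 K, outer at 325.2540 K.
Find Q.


dT = 27.6430 K
ln(ro/ri) = 0.8157
Q = 2*pi*6.6530*23.3210*27.6430 / 0.8157 = 33034.8939 W

33034.8939 W


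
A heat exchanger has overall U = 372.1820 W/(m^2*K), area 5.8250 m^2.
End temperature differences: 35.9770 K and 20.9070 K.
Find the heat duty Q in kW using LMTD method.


LMTD = 27.7637 K
Q = 372.1820 * 5.8250 * 27.7637 = 60190.5147 W = 60.1905 kW

60.1905 kW


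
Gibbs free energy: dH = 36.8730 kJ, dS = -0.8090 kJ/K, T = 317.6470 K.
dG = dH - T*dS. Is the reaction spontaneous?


T*dS = 317.6470 * -0.8090 = -256.9764 kJ
dG = 36.8730 + 256.9764 = 293.8494 kJ (non-spontaneous)

dG = 293.8494 kJ, non-spontaneous


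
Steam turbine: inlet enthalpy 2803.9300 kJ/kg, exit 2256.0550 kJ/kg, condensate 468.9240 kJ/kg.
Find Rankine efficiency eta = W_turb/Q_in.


W = 547.8750 kJ/kg
Q_in = 2335.0060 kJ/kg
eta = 0.2346 = 23.4635%

eta = 23.4635%


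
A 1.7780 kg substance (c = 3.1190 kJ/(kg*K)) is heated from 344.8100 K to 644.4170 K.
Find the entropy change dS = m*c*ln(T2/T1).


T2/T1 = 1.8689
ln(T2/T1) = 0.6254
dS = 1.7780 * 3.1190 * 0.6254 = 3.4679 kJ/K

3.4679 kJ/K


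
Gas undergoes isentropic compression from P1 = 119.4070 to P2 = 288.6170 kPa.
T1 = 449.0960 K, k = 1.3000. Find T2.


(k-1)/k = 0.2308
(P2/P1)^exp = 1.2259
T2 = 449.0960 * 1.2259 = 550.5430 K

550.5430 K


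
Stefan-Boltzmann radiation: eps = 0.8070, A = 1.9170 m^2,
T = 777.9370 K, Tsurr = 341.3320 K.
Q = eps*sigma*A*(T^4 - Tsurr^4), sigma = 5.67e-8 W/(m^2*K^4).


T^4 = 3.6625e+11
Tsurr^4 = 1.3574e+10
Q = 0.8070 * 5.67e-8 * 1.9170 * 3.5268e+11 = 30935.3253 W

30935.3253 W


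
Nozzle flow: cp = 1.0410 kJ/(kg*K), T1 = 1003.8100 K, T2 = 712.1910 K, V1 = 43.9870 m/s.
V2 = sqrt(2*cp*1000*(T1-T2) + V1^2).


dT = 291.6190 K
2*cp*1000*dT = 607150.7580
V1^2 = 1934.8562
V2 = sqrt(609085.6142) = 780.4394 m/s

780.4394 m/s
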